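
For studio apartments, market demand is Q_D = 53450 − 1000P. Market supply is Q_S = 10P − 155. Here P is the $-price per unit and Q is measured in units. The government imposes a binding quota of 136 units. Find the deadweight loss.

$2902.56

In inverse form: demand P = 53.45 − 0.001Q, supply P = 15.5 + 0.1Q.
Competitive equilibrium: 53.45 − 0.001Q = 15.5 + 0.1Q → Q* = 375.7426, P* = 53.0743.
At Q = 136: demand price = 53.45 − 0.001·136 = 53.314; supply price = 15.5 + 0.1·136 = 29.1.
ΔQ = 375.7426 − 136 = 239.7426; wedge = 53.314 − 29.1 = 24.214.
The triangle = ½ × 239.7426 × 24.214 = $2902.56.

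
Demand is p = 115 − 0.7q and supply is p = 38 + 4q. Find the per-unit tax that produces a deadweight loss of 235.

Competitive equilibrium: 115 − 0.7q = 38 + 4q → q* = 16.383, p* = 103.5319.
A tax t gives Δq = t/4.7 and wedge t, so DWL = t²/9.4.
t²/9.4 = 235 → t² = 2209 → t = 47.

47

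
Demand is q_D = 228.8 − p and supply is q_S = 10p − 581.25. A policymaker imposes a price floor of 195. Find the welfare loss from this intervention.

In inverse form: demand p = 228.8 − q, supply p = 58.125 + 0.1q.
Competitive equilibrium: 228.8 − q = 58.125 + 0.1q → q* = 155.1591, p* = 73.6409.
At the floor p = 195, quantity demanded = (228.8 − 195)/1 = 33.8.
Sellers' marginal cost at q' = 33.8: 58.125 + 0.1·33.8 = 61.505.
Δq = 155.1591 − 33.8 = 121.3591; wedge = 195 − 61.505 = 133.495.
Welfare loss = ½ × 121.3591 × 133.495 = 8100.42.

8100.42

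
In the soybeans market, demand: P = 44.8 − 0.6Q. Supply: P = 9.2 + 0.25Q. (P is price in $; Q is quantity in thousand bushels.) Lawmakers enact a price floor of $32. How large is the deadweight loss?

$179.46 thousand

Competitive equilibrium: 44.8 − 0.6Q = 9.2 + 0.25Q → Q* = 41.8824, P* = 19.6706.
At the floor P = 32, quantity demanded = (44.8 − 32)/0.6 = 21.3333.
Sellers' marginal cost at Q' = 21.3333: 9.2 + 0.25·21.3333 = 14.5333.
ΔQ = 41.8824 − 21.3333 = 20.5491; wedge = 32 − 14.5333 = 17.4667.
DWL = ½ × 20.5491 × 17.4667 = $179.46 thousand.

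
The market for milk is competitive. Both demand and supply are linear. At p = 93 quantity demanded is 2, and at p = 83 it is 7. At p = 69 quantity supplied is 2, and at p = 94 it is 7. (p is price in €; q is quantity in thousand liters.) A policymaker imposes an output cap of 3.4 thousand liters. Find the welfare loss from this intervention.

Demand slope = (83 − 93)/(7 − 2) = −2, so p = 97 − 2q.
Supply slope = (94 − 69)/(7 − 2) = 5, so p = 59 + 5q.
Competitive equilibrium: 97 − 2q = 59 + 5q → q* = 5.4286, p* = 86.1429.
At q = 3.4: demand price = 97 − 2·3.4 = 90.2; supply price = 59 + 5·3.4 = 76.
Δq = 5.4286 − 3.4 = 2.0286; wedge = 90.2 − 76 = 14.2.
DWL = ½ × 2.0286 × 14.2 = €14.40 thousand.

€14.40 thousand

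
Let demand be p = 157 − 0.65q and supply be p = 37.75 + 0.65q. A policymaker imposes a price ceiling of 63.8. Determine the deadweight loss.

Competitive equilibrium: 157 − 0.65q = 37.75 + 0.65q → q* = 91.7308, p* = 97.375.
At the ceiling p = 63.8, quantity supplied = (63.8 − 37.75)/0.65 = 40.0769.
Willingness to pay at q' = 40.0769: 157 − 0.65·40.0769 = 130.95.
Δq = 91.7308 − 40.0769 = 51.6539; wedge = 130.95 − 63.8 = 67.15.
Deadweight loss = ½ × 51.6539 × 67.15 = 1734.28.

1734.28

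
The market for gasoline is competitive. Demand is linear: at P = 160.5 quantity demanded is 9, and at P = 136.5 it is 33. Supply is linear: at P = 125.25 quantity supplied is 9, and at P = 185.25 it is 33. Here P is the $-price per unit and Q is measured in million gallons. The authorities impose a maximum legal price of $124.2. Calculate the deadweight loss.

$192.62 million

Demand slope = (136.5 − 160.5)/(33 − 9) = −1, so P = 169.5 − Q.
Supply slope = (185.25 − 125.25)/(33 − 9) = 2.5, so P = 102.75 + 2.5Q.
Competitive equilibrium: 169.5 − Q = 102.75 + 2.5Q → Q* = 19.0714, P* = 150.4286.
At the ceiling P = 124.2, quantity supplied = (124.2 − 102.75)/2.5 = 8.58.
Willingness to pay at Q' = 8.58: 169.5 − 1·8.58 = 160.92.
ΔQ = 19.0714 − 8.58 = 10.4914; wedge = 160.92 − 124.2 = 36.72.
Welfare loss = ½ × 10.4914 × 36.72 = $192.62 million.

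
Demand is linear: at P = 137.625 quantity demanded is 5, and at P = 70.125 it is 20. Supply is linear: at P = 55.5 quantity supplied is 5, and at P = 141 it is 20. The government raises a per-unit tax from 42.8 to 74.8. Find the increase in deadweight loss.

Demand slope = (70.125 − 137.625)/(20 − 5) = −4.5, so P = 160.125 − 4.5Q.
Supply slope = (141 − 55.5)/(20 − 5) = 5.7, so P = 27 + 5.7Q.
Competitive equilibrium: 160.125 − 4.5Q = 27 + 5.7Q → Q* = 13.0515, P* = 101.3934.
For a per-unit tax t: ΔQ = t/10.2, so DWL = ½·t·(t/10.2) = t²/20.4.
At t = 42.8: DWL = 89.796. At t = 74.8: DWL = 274.267.
Increase = 274.267 − 89.796 = 184.47.

184.47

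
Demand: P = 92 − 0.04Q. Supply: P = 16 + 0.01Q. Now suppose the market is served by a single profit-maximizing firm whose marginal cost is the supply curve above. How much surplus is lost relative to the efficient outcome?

Competitive equilibrium: 92 − 0.04Q = 16 + 0.01Q → Q* = 1520, P* = 31.2.
Marginal revenue: MR = 92 − 0.08Q. Set MR = MC: 92 − 0.08Q = 16 + 0.01Q → Q_m = 844.44444.
Price P_m = 92 − 0.04·844.44444 = 58.22222; MC(Q_m) = 16 + 0.01·844.44444 = 24.44444.
Competitive Q* = 1520, so ΔQ = 675.55556; wedge = 58.22222 − 24.44444 = 33.77778.
Welfare loss = ½ × 675.55556 × 33.77778 = 11409.38.

11409.38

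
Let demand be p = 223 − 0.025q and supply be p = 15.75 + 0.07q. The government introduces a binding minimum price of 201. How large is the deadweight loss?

80470.12

Competitive equilibrium: 223 − 0.025q = 15.75 + 0.07q → q* = 2181.5789, p* = 168.4605.
At the floor p = 201, quantity demanded = (223 − 201)/0.025 = 880.
Sellers' marginal cost at q' = 880: 15.75 + 0.07·880 = 77.35.
Δq = 2181.5789 − 880 = 1301.5789; wedge = 201 − 77.35 = 123.65.
DWL = ½ × 1301.5789 × 123.65 = 80470.12.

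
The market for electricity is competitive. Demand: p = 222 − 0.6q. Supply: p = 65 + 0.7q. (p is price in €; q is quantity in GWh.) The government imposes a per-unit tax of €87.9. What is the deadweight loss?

€2971.70

Competitive equilibrium: 222 − 0.6q = 65 + 0.7q → q* = 120.7692, p* = 149.5385.
With the tax, the buyer price exceeds the seller price by 87.9: (222 − 0.6q) − (65 + 0.7q) = 87.9 → q' = 53.1538.
Δq = 120.7692 − 53.1538 = 67.6154; the wedge equals the tax, 87.9.
DWL = ½ × 67.6154 × 87.9 = €2971.70.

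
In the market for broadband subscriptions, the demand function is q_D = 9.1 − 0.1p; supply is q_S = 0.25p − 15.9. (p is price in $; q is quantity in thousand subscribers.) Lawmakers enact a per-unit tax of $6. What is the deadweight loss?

$1.29 thousand

In inverse form: demand p = 91 − 10q, supply p = 63.6 + 4q.
Competitive equilibrium: 91 − 10q = 63.6 + 4q → q* = 1.9571, p* = 71.4286.
With the tax, the buyer price exceeds the seller price by 6: (91 − 10q) − (63.6 + 4q) = 6 → q' = 1.5286.
Δq = 1.9571 − 1.5286 = 0.4285; the wedge equals the tax, 6.
The triangle = ½ × 0.4285 × 6 = $1.29 thousand.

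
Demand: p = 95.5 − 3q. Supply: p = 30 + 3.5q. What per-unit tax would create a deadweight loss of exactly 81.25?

Competitive equilibrium: 95.5 − 3q = 30 + 3.5q → q* = 10.0769, p* = 65.2692.
A tax t gives Δq = t/6.5 and wedge t, so DWL = t²/13.
t²/13 = 81.25 → t² = 1056.25 → t = 32.5.

32.5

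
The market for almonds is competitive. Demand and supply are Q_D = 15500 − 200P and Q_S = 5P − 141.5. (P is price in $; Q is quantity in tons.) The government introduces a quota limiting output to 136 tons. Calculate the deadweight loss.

$1108.64

In inverse form: demand P = 77.5 − 0.005Q, supply P = 28.3 + 0.2Q.
Competitive equilibrium: 77.5 − 0.005Q = 28.3 + 0.2Q → Q* = 240, P* = 76.3.
At Q = 136: demand price = 77.5 − 0.005·136 = 76.82; supply price = 28.3 + 0.2·136 = 55.5.
ΔQ = 240 − 136 = 104; wedge = 76.82 − 55.5 = 21.32.
The triangle = ½ × 104 × 21.32 = $1108.64.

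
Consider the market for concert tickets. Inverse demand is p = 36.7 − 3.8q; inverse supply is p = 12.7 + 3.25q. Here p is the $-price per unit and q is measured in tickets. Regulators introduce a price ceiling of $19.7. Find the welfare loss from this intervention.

$5.51

Competitive equilibrium: 36.7 − 3.8q = 12.7 + 3.25q → q* = 3.4043, p* = 23.7638.
At the ceiling p = 19.7, quantity supplied = (19.7 − 12.7)/3.25 = 2.1538.
Willingness to pay at q' = 2.1538: 36.7 − 3.8·2.1538 = 28.5156.
Δq = 3.4043 − 2.1538 = 1.2505; wedge = 28.5156 − 19.7 = 8.8156.
DWL = ½ × 1.2505 × 8.8156 = $5.51.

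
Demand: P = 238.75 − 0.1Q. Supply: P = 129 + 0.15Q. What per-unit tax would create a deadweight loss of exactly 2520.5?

Competitive equilibrium: 238.75 − 0.1Q = 129 + 0.15Q → Q* = 439, P* = 194.85.
A tax t gives ΔQ = t/0.25 and wedge t, so DWL = t²/0.5.
t²/0.5 = 2520.5 → t² = 1260.25 → t = 35.5.

35.5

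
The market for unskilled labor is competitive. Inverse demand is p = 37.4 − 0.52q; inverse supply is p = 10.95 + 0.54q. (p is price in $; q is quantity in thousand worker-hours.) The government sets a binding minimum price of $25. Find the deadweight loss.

$0.65 thousand

Competitive equilibrium: 37.4 − 0.52q = 10.95 + 0.54q → q* = 24.9528, p* = 24.4245.
At the floor p = 25, quantity demanded = (37.4 − 25)/0.52 = 23.8462.
Sellers' marginal cost at q' = 23.8462: 10.95 + 0.54·23.8462 = 23.8269.
Δq = 24.9528 − 23.8462 = 1.1066; wedge = 25 − 23.8269 = 1.1731.
DWL = ½ × 1.1066 × 1.1731 = $0.65 thousand.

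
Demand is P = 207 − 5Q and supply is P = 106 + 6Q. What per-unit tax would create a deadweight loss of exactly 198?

Competitive equilibrium: 207 − 5Q = 106 + 6Q → Q* = 9.1818, P* = 161.0909.
A tax t gives ΔQ = t/11 and wedge t, so DWL = t²/22.
t²/22 = 198 → t² = 4356 → t = 66.

66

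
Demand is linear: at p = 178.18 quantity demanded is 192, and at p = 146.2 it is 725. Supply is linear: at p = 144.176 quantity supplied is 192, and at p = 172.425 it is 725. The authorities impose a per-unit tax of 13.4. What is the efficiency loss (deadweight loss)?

794.51

Demand slope = (146.2 − 178.18)/(725 − 192) = −0.06, so p = 189.7 − 0.06q.
Supply slope = (172.425 − 144.176)/(725 − 192) = 0.053, so p = 134 + 0.053q.
Competitive equilibrium: 189.7 − 0.06q = 134 + 0.053q → q* = 492.9204, p* = 160.1248.
With the tax, the buyer price exceeds the seller price by 13.4: (189.7 − 0.06q) − (134 + 0.053q) = 13.4 → q' = 374.3363.
Δq = 492.9204 − 374.3363 = 118.5841; the wedge equals the tax, 13.4.
The triangle = ½ × 118.5841 × 13.4 = 794.51.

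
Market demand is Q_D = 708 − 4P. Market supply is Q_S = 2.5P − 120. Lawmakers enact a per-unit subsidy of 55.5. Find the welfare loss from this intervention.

2369.42

In inverse form: demand P = 177 − 0.25Q, supply P = 48 + 0.4Q.
Competitive equilibrium: 177 − 0.25Q = 48 + 0.4Q → Q* = 198.46154, P* = 127.38462.
The subsidy lowers effective supply by 55.5: P = 0.4Q − 7.5.
New quantity: 177 − 0.25Q = 0.4Q − 7.5 → Q' = 283.84615.
Overproduction ΔQ = 283.84615 − 198.46154 = 85.38461; wedge = subsidy = 55.5.
Deadweight loss = ½ × 85.38461 × 55.5 = 2369.42.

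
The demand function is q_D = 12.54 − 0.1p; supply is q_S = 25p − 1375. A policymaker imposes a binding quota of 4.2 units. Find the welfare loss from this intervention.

In inverse form: demand p = 125.4 − 10q, supply p = 55 + 0.04q.
Competitive equilibrium: 125.4 − 10q = 55 + 0.04q → q* = 7.012, p* = 55.2805.
At q = 4.2: demand price = 125.4 − 10·4.2 = 83.4; supply price = 55 + 0.04·4.2 = 55.168.
Δq = 7.012 − 4.2 = 2.812; wedge = 83.4 − 55.168 = 28.232.
Welfare loss = ½ × 2.812 × 28.232 = 39.69.

39.69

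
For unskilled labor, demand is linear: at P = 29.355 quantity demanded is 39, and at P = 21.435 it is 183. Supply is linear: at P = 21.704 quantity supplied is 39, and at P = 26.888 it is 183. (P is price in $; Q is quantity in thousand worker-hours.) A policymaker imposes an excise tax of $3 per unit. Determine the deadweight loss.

Demand slope = (21.435 − 29.355)/(183 − 39) = −0.055, so P = 31.5 − 0.055Q.
Supply slope = (26.888 − 21.704)/(183 − 39) = 0.036, so P = 20.3 + 0.036Q.
Competitive equilibrium: 31.5 − 0.055Q = 20.3 + 0.036Q → Q* = 123.0769, P* = 24.7308.
With the tax, the buyer price exceeds the seller price by 3: (31.5 − 0.055Q) − (20.3 + 0.036Q) = 3 → Q' = 90.1099.
ΔQ = 123.0769 − 90.1099 = 32.967; the wedge equals the tax, 3.
The triangle = ½ × 32.967 × 3 = $49.45 thousand.

$49.45 thousand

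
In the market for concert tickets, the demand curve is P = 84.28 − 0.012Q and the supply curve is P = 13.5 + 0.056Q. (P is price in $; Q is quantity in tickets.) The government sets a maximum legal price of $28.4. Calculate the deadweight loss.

$20411.29

Competitive equilibrium: 84.28 − 0.012Q = 13.5 + 0.056Q → Q* = 1040.88235, P* = 71.78941.
At the ceiling P = 28.4, quantity supplied = (28.4 − 13.5)/0.056 = 266.07143.
Willingness to pay at Q' = 266.07143: 84.28 − 0.012·266.07143 = 81.08714.
ΔQ = 1040.88235 − 266.07143 = 774.81092; wedge = 81.08714 − 28.4 = 52.68714.
DWL = ½ × 774.81092 × 52.68714 = $20411.29.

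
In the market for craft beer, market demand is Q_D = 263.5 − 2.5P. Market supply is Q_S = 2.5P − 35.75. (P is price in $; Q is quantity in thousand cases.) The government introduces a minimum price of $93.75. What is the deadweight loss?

$2873.025 thousand

In inverse form: demand P = 105.4 − 0.4Q, supply P = 14.3 + 0.4Q.
Competitive equilibrium: 105.4 − 0.4Q = 14.3 + 0.4Q → Q* = 113.875, P* = 59.85.
At the floor P = 93.75, quantity demanded = (105.4 − 93.75)/0.4 = 29.125.
Sellers' marginal cost at Q' = 29.125: 14.3 + 0.4·29.125 = 25.95.
ΔQ = 113.875 − 29.125 = 84.75; wedge = 93.75 − 25.95 = 67.8.
DWL = ½ × 84.75 × 67.8 = $2873.025 thousand.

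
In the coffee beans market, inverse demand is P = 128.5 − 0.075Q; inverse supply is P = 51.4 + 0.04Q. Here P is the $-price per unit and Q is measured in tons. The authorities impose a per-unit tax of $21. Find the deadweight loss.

Competitive equilibrium: 128.5 − 0.075Q = 51.4 + 0.04Q → Q* = 670.4348, P* = 78.2174.
With the tax, the buyer price exceeds the seller price by 21: (128.5 − 0.075Q) − (51.4 + 0.04Q) = 21 → Q' = 487.8261.
ΔQ = 670.4348 − 487.8261 = 182.6087; the wedge equals the tax, 21.
Welfare loss = ½ × 182.6087 × 21 = $1917.39.

$1917.39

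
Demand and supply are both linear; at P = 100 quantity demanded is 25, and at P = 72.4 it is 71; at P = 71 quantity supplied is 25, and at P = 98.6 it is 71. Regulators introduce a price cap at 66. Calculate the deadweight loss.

Demand slope = (72.4 − 100)/(71 − 25) = −0.6, so P = 115 − 0.6Q.
Supply slope = (98.6 − 71)/(71 − 25) = 0.6, so P = 56 + 0.6Q.
Competitive equilibrium: 115 − 0.6Q = 56 + 0.6Q → Q* = 49.1667, P* = 85.5.
At the ceiling P = 66, quantity supplied = (66 − 56)/0.6 = 16.6667.
Willingness to pay at Q' = 16.6667: 115 − 0.6·16.6667 = 105.
ΔQ = 49.1667 − 16.6667 = 32.5; wedge = 105 − 66 = 39.
The triangle = ½ × 32.5 × 39 = 633.75.

633.75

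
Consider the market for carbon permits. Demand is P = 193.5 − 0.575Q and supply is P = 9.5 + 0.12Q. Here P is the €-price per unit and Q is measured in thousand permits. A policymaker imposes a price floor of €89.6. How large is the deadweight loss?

Competitive equilibrium: 193.5 − 0.575Q = 9.5 + 0.12Q → Q* = 264.7482, P* = 41.2698.
At the floor P = 89.6, quantity demanded = (193.5 − 89.6)/0.575 = 180.6957.
Sellers' marginal cost at Q' = 180.6957: 9.5 + 0.12·180.6957 = 31.1835.
ΔQ = 264.7482 − 180.6957 = 84.0525; wedge = 89.6 − 31.1835 = 58.4165.
Welfare loss = ½ × 84.0525 × 58.4165 = €2455.03 thousand.

€2455.03 thousand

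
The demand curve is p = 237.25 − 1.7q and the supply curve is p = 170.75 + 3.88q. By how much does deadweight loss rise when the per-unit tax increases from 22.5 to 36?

Competitive equilibrium: 237.25 − 1.7q = 170.75 + 3.88q → q* = 11.9176, p* = 216.9901.
For a per-unit tax t: Δq = t/5.58, so DWL = ½·t·(t/5.58) = t²/11.16.
At t = 22.5: DWL = 45.363. At t = 36: DWL = 116.129.
Increase = 116.129 − 45.363 = 70.77.

70.77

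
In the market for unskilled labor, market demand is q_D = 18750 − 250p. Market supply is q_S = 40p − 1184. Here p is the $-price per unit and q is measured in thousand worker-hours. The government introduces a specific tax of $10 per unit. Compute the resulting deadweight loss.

$1724.14 thousand

In inverse form: demand p = 75 − 0.004q, supply p = 29.6 + 0.025q.
Competitive equilibrium: 75 − 0.004q = 29.6 + 0.025q → q* = 1565.5172, p* = 68.7379.
With the tax, the buyer price exceeds the seller price by 10: (75 − 0.004q) − (29.6 + 0.025q) = 10 → q' = 1220.6897.
Δq = 1565.5172 − 1220.6897 = 344.8275; the wedge equals the tax, 10.
DWL = ½ × 344.8275 × 10 = $1724.14 thousand.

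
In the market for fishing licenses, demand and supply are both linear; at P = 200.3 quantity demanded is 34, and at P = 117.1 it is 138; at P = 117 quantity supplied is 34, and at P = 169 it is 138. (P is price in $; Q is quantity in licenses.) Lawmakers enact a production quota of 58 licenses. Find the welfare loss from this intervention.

$1044

Demand slope = (117.1 − 200.3)/(138 − 34) = −0.8, so P = 227.5 − 0.8Q.
Supply slope = (169 − 117)/(138 − 34) = 0.5, so P = 100 + 0.5Q.
Competitive equilibrium: 227.5 − 0.8Q = 100 + 0.5Q → Q* = 98.0769, P* = 149.0385.
At Q = 58: demand price = 227.5 − 0.8·58 = 181.1; supply price = 100 + 0.5·58 = 129.
ΔQ = 98.0769 − 58 = 40.0769; wedge = 181.1 − 129 = 52.1.
DWL = ½ × 40.0769 × 52.1 = $1044.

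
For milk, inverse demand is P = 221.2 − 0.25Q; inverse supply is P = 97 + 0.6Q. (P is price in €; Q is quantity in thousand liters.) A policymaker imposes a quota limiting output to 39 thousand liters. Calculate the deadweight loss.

€4876.53 thousand

Competitive equilibrium: 221.2 − 0.25Q = 97 + 0.6Q → Q* = 146.1176, P* = 184.6706.
At Q = 39: demand price = 221.2 − 0.25·39 = 211.45; supply price = 97 + 0.6·39 = 120.4.
ΔQ = 146.1176 − 39 = 107.1176; wedge = 211.45 − 120.4 = 91.05.
The triangle = ½ × 107.1176 × 91.05 = €4876.53 thousand.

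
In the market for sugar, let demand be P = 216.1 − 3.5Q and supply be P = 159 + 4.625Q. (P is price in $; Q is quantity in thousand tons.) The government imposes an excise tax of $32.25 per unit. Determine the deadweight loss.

Competitive equilibrium: 216.1 − 3.5Q = 159 + 4.625Q → Q* = 7.0277, P* = 191.5031.
With the tax, the buyer price exceeds the seller price by 32.25: (216.1 − 3.5Q) − (159 + 4.625Q) = 32.25 → Q' = 3.0585.
ΔQ = 7.0277 − 3.0585 = 3.9692; the wedge equals the tax, 32.25.
The triangle = ½ × 3.9692 × 32.25 = $64 thousand.

$64 thousand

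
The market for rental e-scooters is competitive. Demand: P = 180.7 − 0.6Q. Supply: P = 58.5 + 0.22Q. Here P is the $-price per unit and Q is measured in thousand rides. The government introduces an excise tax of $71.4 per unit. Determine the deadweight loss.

$3108.51 thousand

Competitive equilibrium: 180.7 − 0.6Q = 58.5 + 0.22Q → Q* = 149.0244, P* = 91.2854.
With the tax, the buyer price exceeds the seller price by 71.4: (180.7 − 0.6Q) − (58.5 + 0.22Q) = 71.4 → Q' = 61.9512.
ΔQ = 149.0244 − 61.9512 = 87.0732; the wedge equals the tax, 71.4.
Deadweight loss = ½ × 87.0732 × 71.4 = $3108.51 thousand.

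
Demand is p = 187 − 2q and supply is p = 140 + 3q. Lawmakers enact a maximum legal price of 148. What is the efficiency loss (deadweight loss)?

Competitive equilibrium: 187 − 2q = 140 + 3q → q* = 9.4, p* = 168.2.
At the ceiling p = 148, quantity supplied = (148 − 140)/3 = 2.6667.
Willingness to pay at q' = 2.6667: 187 − 2·2.6667 = 181.6666.
Δq = 9.4 − 2.6667 = 6.7333; wedge = 181.6666 − 148 = 33.6666.
DWL = ½ × 6.7333 × 33.6666 = 113.34.

113.34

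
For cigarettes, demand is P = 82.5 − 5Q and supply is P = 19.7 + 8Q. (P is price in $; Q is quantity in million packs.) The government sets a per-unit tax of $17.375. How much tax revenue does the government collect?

Competitive equilibrium: 82.5 − 5Q = 19.7 + 8Q → Q* = 4.8308, P* = 58.3462.
With the tax, the buyer price exceeds the seller price by 17.375: (82.5 − 5Q) − (19.7 + 8Q) = 17.375 → Q' = 3.4942.
Tax revenue = 17.375 × 3.4942 = $60.71 million.

$60.71 million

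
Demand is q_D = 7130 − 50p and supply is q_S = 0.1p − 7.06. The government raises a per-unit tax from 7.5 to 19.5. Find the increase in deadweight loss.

In inverse form: demand p = 142.6 − 0.02q, supply p = 70.6 + 10q.
Competitive equilibrium: 142.6 − 0.02q = 70.6 + 10q → q* = 7.1856, p* = 142.4563.
For a per-unit tax t: Δq = t/10.02, so DWL = ½·t·(t/10.02) = t²/20.04.
At t = 7.5: DWL = 2.807. At t = 19.5: DWL = 18.975.
Increase = 18.975 − 2.807 = 16.17.

16.17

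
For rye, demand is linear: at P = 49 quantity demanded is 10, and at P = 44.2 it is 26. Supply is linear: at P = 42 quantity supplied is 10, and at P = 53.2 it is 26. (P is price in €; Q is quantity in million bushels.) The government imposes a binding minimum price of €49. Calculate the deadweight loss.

Demand slope = (44.2 − 49)/(26 − 10) = −0.3, so P = 52 − 0.3Q.
Supply slope = (53.2 − 42)/(26 − 10) = 0.7, so P = 35 + 0.7Q.
Competitive equilibrium: 52 − 0.3Q = 35 + 0.7Q → Q* = 17, P* = 46.9.
At the floor P = 49, quantity demanded = (52 − 49)/0.3 = 10.
Sellers' marginal cost at Q' = 10: 35 + 0.7·10 = 42.
ΔQ = 17 − 10 = 7; wedge = 49 − 42 = 7.
Deadweight loss = ½ × 7 × 7 = €24.50 million.

€24.50 million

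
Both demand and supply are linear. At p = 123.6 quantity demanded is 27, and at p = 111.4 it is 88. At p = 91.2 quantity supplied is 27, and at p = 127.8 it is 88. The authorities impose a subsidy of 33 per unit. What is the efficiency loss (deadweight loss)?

Demand slope = (111.4 − 123.6)/(88 − 27) = −0.2, so p = 129 − 0.2q.
Supply slope = (127.8 − 91.2)/(88 − 27) = 0.6, so p = 75 + 0.6q.
Competitive equilibrium: 129 − 0.2q = 75 + 0.6q → q* = 67.5, p* = 115.5.
The subsidy lowers effective supply by 33: p = 42 + 0.6q.
New quantity: 129 − 0.2q = 42 + 0.6q → q' = 108.75.
Overproduction Δq = 108.75 − 67.5 = 41.25; wedge = subsidy = 33.
DWL = ½ × 41.25 × 33 = 680.625.

680.625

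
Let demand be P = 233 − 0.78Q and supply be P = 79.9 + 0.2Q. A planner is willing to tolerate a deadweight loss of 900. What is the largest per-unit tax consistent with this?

42

Competitive equilibrium: 233 − 0.78Q = 79.9 + 0.2Q → Q* = 156.2245, P* = 111.1449.
A tax t gives ΔQ = t/0.98 and wedge t, so DWL = t²/1.96.
t²/1.96 = 900 → t² = 1764 → t = 42.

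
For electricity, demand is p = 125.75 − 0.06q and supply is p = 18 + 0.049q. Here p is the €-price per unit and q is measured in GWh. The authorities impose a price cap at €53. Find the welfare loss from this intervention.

Competitive equilibrium: 125.75 − 0.06q = 18 + 0.049q → q* = 988.53211, p* = 66.43807.
At the ceiling p = 53, quantity supplied = (53 − 18)/0.049 = 714.28571.
Willingness to pay at q' = 714.28571: 125.75 − 0.06·714.28571 = 82.89286.
Δq = 988.53211 − 714.28571 = 274.2464; wedge = 82.89286 − 53 = 29.89286.
Deadweight loss = ½ × 274.2464 × 29.89286 = €4099.

€4099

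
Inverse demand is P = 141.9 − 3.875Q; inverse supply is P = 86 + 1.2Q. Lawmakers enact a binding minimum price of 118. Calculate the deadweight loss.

Competitive equilibrium: 141.9 − 3.875Q = 86 + 1.2Q → Q* = 11.0148, P* = 99.2177.
At the floor P = 118, quantity demanded = (141.9 − 118)/3.875 = 6.1677.
Sellers' marginal cost at Q' = 6.1677: 86 + 1.2·6.1677 = 93.4012.
ΔQ = 11.0148 − 6.1677 = 4.8471; wedge = 118 − 93.4012 = 24.5988.
DWL = ½ × 4.8471 × 24.5988 = 59.62.

59.62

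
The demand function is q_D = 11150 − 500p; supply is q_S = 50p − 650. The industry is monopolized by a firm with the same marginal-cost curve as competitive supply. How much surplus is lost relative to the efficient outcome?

In inverse form: demand p = 22.3 − 0.002q, supply p = 13 + 0.02q.
Competitive equilibrium: 22.3 − 0.002q = 13 + 0.02q → q* = 422.7273, p* = 21.4545.
Marginal revenue: MR = 22.3 − 0.004q. Set MR = MC: 22.3 − 0.004q = 13 + 0.02q → q_m = 387.5.
Price p_m = 22.3 − 0.002·387.5 = 21.525; MC(q_m) = 13 + 0.02·387.5 = 20.75.
Competitive q* = 422.7273, so Δq = 35.2273; wedge = 21.525 − 20.75 = 0.775.
DWL = ½ × 35.2273 × 0.775 = 13.65.

13.65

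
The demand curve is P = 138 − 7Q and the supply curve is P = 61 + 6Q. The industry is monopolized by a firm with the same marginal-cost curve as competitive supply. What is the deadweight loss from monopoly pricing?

Competitive equilibrium: 138 − 7Q = 61 + 6Q → Q* = 5.92308, P* = 96.53846.
Marginal revenue: MR = 138 − 14Q. Set MR = MC: 138 − 14Q = 61 + 6Q → Q_m = 3.85.
Price P_m = 138 − 7·3.85 = 111.05; MC(Q_m) = 61 + 6·3.85 = 84.1.
Competitive Q* = 5.92308, so ΔQ = 2.07308; wedge = 111.05 − 84.1 = 26.95.
The triangle = ½ × 2.07308 × 26.95 = 27.93.

27.93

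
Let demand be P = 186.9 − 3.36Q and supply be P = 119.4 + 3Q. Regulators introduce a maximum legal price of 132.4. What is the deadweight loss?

Competitive equilibrium: 186.9 − 3.36Q = 119.4 + 3Q → Q* = 10.6132, P* = 151.2396.
At the ceiling P = 132.4, quantity supplied = (132.4 − 119.4)/3 = 4.3333.
Willingness to pay at Q' = 4.3333: 186.9 − 3.36·4.3333 = 172.3401.
ΔQ = 10.6132 − 4.3333 = 6.2799; wedge = 172.3401 − 132.4 = 39.9401.
The triangle = ½ × 6.2799 × 39.9401 = 125.41.

125.41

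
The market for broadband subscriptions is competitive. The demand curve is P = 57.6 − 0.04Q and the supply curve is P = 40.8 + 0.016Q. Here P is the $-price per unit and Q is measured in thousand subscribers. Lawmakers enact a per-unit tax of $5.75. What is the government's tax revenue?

$1134.60 thousand

Competitive equilibrium: 57.6 − 0.04Q = 40.8 + 0.016Q → Q* = 300, P* = 45.6.
With the tax, the buyer price exceeds the seller price by 5.75: (57.6 − 0.04Q) − (40.8 + 0.016Q) = 5.75 → Q' = 197.3214.
Tax revenue = 5.75 × 197.3214 = $1134.60 thousand.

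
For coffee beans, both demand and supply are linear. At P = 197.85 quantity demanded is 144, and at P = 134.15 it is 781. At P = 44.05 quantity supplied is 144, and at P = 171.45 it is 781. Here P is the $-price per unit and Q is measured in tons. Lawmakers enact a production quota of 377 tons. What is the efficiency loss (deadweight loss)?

$11732.02

Demand slope = (134.15 − 197.85)/(781 − 144) = −0.1, so P = 212.25 − 0.1Q.
Supply slope = (171.45 − 44.05)/(781 − 144) = 0.2, so P = 15.25 + 0.2Q.
Competitive equilibrium: 212.25 − 0.1Q = 15.25 + 0.2Q → Q* = 656.6667, P* = 146.5833.
At Q = 377: demand price = 212.25 − 0.1·377 = 174.55; supply price = 15.25 + 0.2·377 = 90.65.
ΔQ = 656.6667 − 377 = 279.6667; wedge = 174.55 − 90.65 = 83.9.
Welfare loss = ½ × 279.6667 × 83.9 = $11732.02.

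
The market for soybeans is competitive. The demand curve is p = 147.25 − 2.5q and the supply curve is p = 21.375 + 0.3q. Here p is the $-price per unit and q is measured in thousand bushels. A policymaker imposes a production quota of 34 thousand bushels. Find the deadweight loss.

$168.03 thousand

Competitive equilibrium: 147.25 − 2.5q = 21.375 + 0.3q → q* = 44.9554, p* = 34.8616.
At q = 34: demand price = 147.25 − 2.5·34 = 62.25; supply price = 21.375 + 0.3·34 = 31.575.
Δq = 44.9554 − 34 = 10.9554; wedge = 62.25 − 31.575 = 30.675.
Deadweight loss = ½ × 10.9554 × 30.675 = $168.03 thousand.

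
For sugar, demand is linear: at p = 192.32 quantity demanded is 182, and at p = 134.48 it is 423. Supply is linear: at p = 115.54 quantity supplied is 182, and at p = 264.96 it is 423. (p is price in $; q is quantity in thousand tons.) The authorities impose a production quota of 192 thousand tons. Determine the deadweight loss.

Demand slope = (134.48 − 192.32)/(423 − 182) = −0.24, so p = 236 − 0.24q.
Supply slope = (264.96 − 115.54)/(423 − 182) = 0.62, so p = 2.7 + 0.62q.
Competitive equilibrium: 236 − 0.24q = 2.7 + 0.62q → q* = 271.2791, p* = 170.893.
At q = 192: demand price = 236 − 0.24·192 = 189.92; supply price = 2.7 + 0.62·192 = 121.74.
Δq = 271.2791 − 192 = 79.2791; wedge = 189.92 − 121.74 = 68.18.
Welfare loss = ½ × 79.2791 × 68.18 = $2702.62 thousand.

$2702.62 thousand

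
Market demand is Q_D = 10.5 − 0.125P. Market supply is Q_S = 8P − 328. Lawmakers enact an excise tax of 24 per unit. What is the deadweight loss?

35.45

In inverse form: demand P = 84 − 8Q, supply P = 41 + 0.125Q.
Competitive equilibrium: 84 − 8Q = 41 + 0.125Q → Q* = 5.2923, P* = 41.6615.
With the tax, the buyer price exceeds the seller price by 24: (84 − 8Q) − (41 + 0.125Q) = 24 → Q' = 2.3385.
ΔQ = 5.2923 − 2.3385 = 2.9538; the wedge equals the tax, 24.
Welfare loss = ½ × 2.9538 × 24 = 35.45.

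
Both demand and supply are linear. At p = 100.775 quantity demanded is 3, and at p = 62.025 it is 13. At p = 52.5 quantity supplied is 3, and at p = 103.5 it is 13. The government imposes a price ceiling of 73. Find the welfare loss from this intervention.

Demand slope = (62.025 − 100.775)/(13 − 3) = −3.875, so p = 112.4 − 3.875q.
Supply slope = (103.5 − 52.5)/(13 − 3) = 5.1, so p = 37.2 + 5.1q.
Competitive equilibrium: 112.4 − 3.875q = 37.2 + 5.1q → q* = 8.3788, p* = 79.932.
At the ceiling p = 73, quantity supplied = (73 − 37.2)/5.1 = 7.0196.
Willingness to pay at q' = 7.0196: 112.4 − 3.875·7.0196 = 85.1991.
Δq = 8.3788 − 7.0196 = 1.3592; wedge = 85.1991 − 73 = 12.1991.
DWL = ½ × 1.3592 × 12.1991 = 8.29.

8.29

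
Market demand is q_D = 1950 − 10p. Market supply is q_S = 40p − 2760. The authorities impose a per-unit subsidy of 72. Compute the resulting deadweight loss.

20736

In inverse form: demand p = 195 − 0.1q, supply p = 69 + 0.025q.
Competitive equilibrium: 195 − 0.1q = 69 + 0.025q → q* = 1008, p* = 94.2.
The subsidy lowers effective supply by 72: p = 0.025q − 3.
New quantity: 195 − 0.1q = 0.025q − 3 → q' = 1584.
Overproduction Δq = 1584 − 1008 = 576; wedge = subsidy = 72.
Deadweight loss = ½ × 576 × 72 = 20736.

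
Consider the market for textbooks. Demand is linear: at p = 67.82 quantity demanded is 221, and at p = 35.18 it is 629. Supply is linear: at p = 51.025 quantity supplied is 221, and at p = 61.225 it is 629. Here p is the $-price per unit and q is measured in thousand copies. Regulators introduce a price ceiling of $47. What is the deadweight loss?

$5408.05 thousand

Demand slope = (35.18 − 67.82)/(629 − 221) = −0.08, so p = 85.5 − 0.08q.
Supply slope = (61.225 − 51.025)/(629 − 221) = 0.025, so p = 45.5 + 0.025q.
Competitive equilibrium: 85.5 − 0.08q = 45.5 + 0.025q → q* = 380.9524, p* = 55.0238.
At the ceiling p = 47, quantity supplied = (47 − 45.5)/0.025 = 60.
Willingness to pay at q' = 60: 85.5 − 0.08·60 = 80.7.
Δq = 380.9524 − 60 = 320.9524; wedge = 80.7 − 47 = 33.7.
DWL = ½ × 320.9524 × 33.7 = $5408.05 thousand.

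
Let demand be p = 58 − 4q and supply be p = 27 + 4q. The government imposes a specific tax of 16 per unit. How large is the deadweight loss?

Competitive equilibrium: 58 − 4q = 27 + 4q → q* = 3.875, p* = 42.5.
With the tax, the buyer price exceeds the seller price by 16: (58 − 4q) − (27 + 4q) = 16 → q' = 1.875.
Δq = 3.875 − 1.875 = 2; the wedge equals the tax, 16.
Welfare loss = ½ × 2 × 16 = 16.

16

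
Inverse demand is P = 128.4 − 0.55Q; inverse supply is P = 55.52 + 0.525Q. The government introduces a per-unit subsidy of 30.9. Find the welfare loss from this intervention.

444.10

Competitive equilibrium: 128.4 − 0.55Q = 55.52 + 0.525Q → Q* = 67.7953, P* = 91.1126.
The subsidy lowers effective supply by 30.9: P = 24.62 + 0.525Q.
New quantity: 128.4 − 0.55Q = 24.62 + 0.525Q → Q' = 96.5395.
Overproduction ΔQ = 96.5395 − 67.7953 = 28.7442; wedge = subsidy = 30.9.
The triangle = ½ × 28.7442 × 30.9 = 444.10.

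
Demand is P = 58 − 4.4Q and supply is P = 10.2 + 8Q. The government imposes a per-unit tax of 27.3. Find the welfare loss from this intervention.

30.05

Competitive equilibrium: 58 − 4.4Q = 10.2 + 8Q → Q* = 3.8548, P* = 41.0387.
With the tax, the buyer price exceeds the seller price by 27.3: (58 − 4.4Q) − (10.2 + 8Q) = 27.3 → Q' = 1.6532.
ΔQ = 3.8548 − 1.6532 = 2.2016; the wedge equals the tax, 27.3.
DWL = ½ × 2.2016 × 27.3 = 30.05.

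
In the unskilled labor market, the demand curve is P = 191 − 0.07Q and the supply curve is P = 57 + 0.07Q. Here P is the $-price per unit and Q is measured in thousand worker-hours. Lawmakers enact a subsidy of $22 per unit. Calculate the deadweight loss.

Competitive equilibrium: 191 − 0.07Q = 57 + 0.07Q → Q* = 957.1429, P* = 124.
The subsidy lowers effective supply by 22: P = 35 + 0.07Q.
New quantity: 191 − 0.07Q = 35 + 0.07Q → Q' = 1114.2857.
Overproduction ΔQ = 1114.2857 − 957.1429 = 157.1428; wedge = subsidy = 22.
Welfare loss = ½ × 157.1428 × 22 = $1728.57 thousand.

$1728.57 thousand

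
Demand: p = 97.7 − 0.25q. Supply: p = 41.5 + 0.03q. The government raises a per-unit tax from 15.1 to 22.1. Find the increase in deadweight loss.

Competitive equilibrium: 97.7 − 0.25q = 41.5 + 0.03q → q* = 200.7143, p* = 47.5214.
For a per-unit tax t: Δq = t/0.28, so DWL = ½·t·(t/0.28) = t²/0.56.
At t = 15.1: DWL = 407.161. At t = 22.1: DWL = 872.161.
Increase = 872.161 − 407.161 = 465.

465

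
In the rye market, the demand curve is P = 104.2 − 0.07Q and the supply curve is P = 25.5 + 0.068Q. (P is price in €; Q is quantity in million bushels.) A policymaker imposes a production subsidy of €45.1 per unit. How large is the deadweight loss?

€7369.60 million

Competitive equilibrium: 104.2 − 0.07Q = 25.5 + 0.068Q → Q* = 570.2899, P* = 64.2797.
The subsidy lowers effective supply by 45.1: P = 0.068Q − 19.6.
New quantity: 104.2 − 0.07Q = 0.068Q − 19.6 → Q' = 897.1014.
Overproduction ΔQ = 897.1014 − 570.2899 = 326.8115; wedge = subsidy = 45.1.
Welfare loss = ½ × 326.8115 × 45.1 = €7369.60 million.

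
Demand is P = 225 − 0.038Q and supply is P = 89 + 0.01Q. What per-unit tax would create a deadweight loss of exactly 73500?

84

Competitive equilibrium: 225 − 0.038Q = 89 + 0.01Q → Q* = 2833.3333, P* = 117.3333.
A tax t gives ΔQ = t/0.048 and wedge t, so DWL = t²/0.096.
t²/0.096 = 73500 → t² = 7056 → t = 84.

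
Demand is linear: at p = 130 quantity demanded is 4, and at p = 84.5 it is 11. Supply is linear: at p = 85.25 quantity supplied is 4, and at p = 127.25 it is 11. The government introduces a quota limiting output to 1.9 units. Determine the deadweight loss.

201.64

Demand slope = (84.5 − 130)/(11 − 4) = −6.5, so p = 156 − 6.5q.
Supply slope = (127.25 − 85.25)/(11 − 4) = 6, so p = 61.25 + 6q.
Competitive equilibrium: 156 − 6.5q = 61.25 + 6q → q* = 7.58, p* = 106.73.
At q = 1.9: demand price = 156 − 6.5·1.9 = 143.65; supply price = 61.25 + 6·1.9 = 72.65.
Δq = 7.58 − 1.9 = 5.68; wedge = 143.65 − 72.65 = 71.
Welfare loss = ½ × 5.68 × 71 = 201.64.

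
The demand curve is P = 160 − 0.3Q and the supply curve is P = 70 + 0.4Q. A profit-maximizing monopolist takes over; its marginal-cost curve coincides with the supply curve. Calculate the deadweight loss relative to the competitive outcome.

520.71

Competitive equilibrium: 160 − 0.3Q = 70 + 0.4Q → Q* = 128.5714, P* = 121.4286.
Marginal revenue: MR = 160 − 0.6Q. Set MR = MC: 160 − 0.6Q = 70 + 0.4Q → Q_m = 90.
Price P_m = 160 − 0.3·90 = 133; MC(Q_m) = 70 + 0.4·90 = 106.
Competitive Q* = 128.5714, so ΔQ = 38.5714; wedge = 133 − 106 = 27.
Welfare loss = ½ × 38.5714 × 27 = 520.71.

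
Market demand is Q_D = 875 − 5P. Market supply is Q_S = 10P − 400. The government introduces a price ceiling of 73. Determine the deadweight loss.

2160

In inverse form: demand P = 175 − 0.2Q, supply P = 40 + 0.1Q.
Competitive equilibrium: 175 − 0.2Q = 40 + 0.1Q → Q* = 450, P* = 85.
At the ceiling P = 73, quantity supplied = (73 − 40)/0.1 = 330.
Willingness to pay at Q' = 330: 175 − 0.2·330 = 109.
ΔQ = 450 − 330 = 120; wedge = 109 − 73 = 36.
The triangle = ½ × 120 × 36 = 2160.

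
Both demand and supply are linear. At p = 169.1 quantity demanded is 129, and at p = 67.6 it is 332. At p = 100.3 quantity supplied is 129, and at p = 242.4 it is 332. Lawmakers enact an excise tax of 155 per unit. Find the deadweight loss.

10010.42

Demand slope = (67.6 − 169.1)/(332 − 129) = −0.5, so p = 233.6 − 0.5q.
Supply slope = (242.4 − 100.3)/(332 − 129) = 0.7, so p = 10 + 0.7q.
Competitive equilibrium: 233.6 − 0.5q = 10 + 0.7q → q* = 186.33333, p* = 140.43333.
With the tax, the buyer price exceeds the seller price by 155: (233.6 − 0.5q) − (10 + 0.7q) = 155 → q' = 57.16667.
Δq = 186.33333 − 57.16667 = 129.16666; the wedge equals the tax, 155.
DWL = ½ × 129.16666 × 155 = 10010.42.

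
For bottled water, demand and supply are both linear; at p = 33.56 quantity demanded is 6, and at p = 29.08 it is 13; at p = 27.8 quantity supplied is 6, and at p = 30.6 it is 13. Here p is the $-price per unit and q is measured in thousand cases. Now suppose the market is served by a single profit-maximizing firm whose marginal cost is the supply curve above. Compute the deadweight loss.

Demand slope = (29.08 − 33.56)/(13 − 6) = −0.64, so p = 37.4 − 0.64q.
Supply slope = (30.6 − 27.8)/(13 − 6) = 0.4, so p = 25.4 + 0.4q.
Competitive equilibrium: 37.4 − 0.64q = 25.4 + 0.4q → q* = 11.5385, p* = 30.0154.
Marginal revenue: MR = 37.4 − 1.28q. Set MR = MC: 37.4 − 1.28q = 25.4 + 0.4q → q_m = 7.1429.
Price p_m = 37.4 − 0.64·7.1429 = 32.8285; MC(q_m) = 25.4 + 0.4·7.1429 = 28.2572.
Competitive q* = 11.5385, so Δq = 4.3956; wedge = 32.8285 − 28.2572 = 4.5713.
DWL = ½ × 4.3956 × 4.5713 = $10.05 thousand.

$10.05 thousand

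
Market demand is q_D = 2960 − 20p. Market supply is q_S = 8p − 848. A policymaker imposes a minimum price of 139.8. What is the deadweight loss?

In inverse form: demand p = 148 − 0.05q, supply p = 106 + 0.125q.
Competitive equilibrium: 148 − 0.05q = 106 + 0.125q → q* = 240, p* = 136.
At the floor p = 139.8, quantity demanded = (148 − 139.8)/0.05 = 164.
Sellers' marginal cost at q' = 164: 106 + 0.125·164 = 126.5.
Δq = 240 − 164 = 76; wedge = 139.8 − 126.5 = 13.3.
Welfare loss = ½ × 76 × 13.3 = 505.40.

505.40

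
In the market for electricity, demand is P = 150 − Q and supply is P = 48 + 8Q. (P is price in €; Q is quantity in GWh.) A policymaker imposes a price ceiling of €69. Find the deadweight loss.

€341.26

Competitive equilibrium: 150 − Q = 48 + 8Q → Q* = 11.3333, P* = 138.6667.
At the ceiling P = 69, quantity supplied = (69 − 48)/8 = 2.625.
Willingness to pay at Q' = 2.625: 150 − 1·2.625 = 147.375.
ΔQ = 11.3333 − 2.625 = 8.7083; wedge = 147.375 − 69 = 78.375.
Deadweight loss = ½ × 8.7083 × 78.375 = €341.26.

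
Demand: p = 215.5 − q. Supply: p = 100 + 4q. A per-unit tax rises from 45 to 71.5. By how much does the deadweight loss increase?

Competitive equilibrium: 215.5 − q = 100 + 4q → q* = 23.1, p* = 192.4.
For a per-unit tax t: Δq = t/5, so DWL = ½·t·(t/5) = t²/10.
At t = 45: DWL = 202.5. At t = 71.5: DWL = 511.225.
Increase = 511.225 − 202.5 = 308.725.

308.725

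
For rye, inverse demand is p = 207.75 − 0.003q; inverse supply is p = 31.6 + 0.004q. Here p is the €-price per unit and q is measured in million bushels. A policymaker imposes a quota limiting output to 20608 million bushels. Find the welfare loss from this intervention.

€72659.09 million

Competitive equilibrium: 207.75 − 0.003q = 31.6 + 0.004q → q* = 25164.2857, p* = 132.2571.
At q = 20608: demand price = 207.75 − 0.003·20608 = 145.926; supply price = 31.6 + 0.004·20608 = 114.032.
Δq = 25164.2857 − 20608 = 4556.2857; wedge = 145.926 − 114.032 = 31.894.
The triangle = ½ × 4556.2857 × 31.894 = €72659.09 million.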